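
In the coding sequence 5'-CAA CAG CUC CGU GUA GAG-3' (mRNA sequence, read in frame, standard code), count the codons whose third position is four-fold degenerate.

3

Codon 1 CAA (Gln): third position 2-fold.
Codon 2 CAG (Gln): third position 2-fold.
Codon 3 CUC (Leu): third position 4-fold.
Codon 4 CGU (Arg): third position 4-fold.
Codon 5 GUA (Val): third position 4-fold.
Codon 6 GAG (Glu): third position 2-fold.
Four-fold degenerate third positions: 3.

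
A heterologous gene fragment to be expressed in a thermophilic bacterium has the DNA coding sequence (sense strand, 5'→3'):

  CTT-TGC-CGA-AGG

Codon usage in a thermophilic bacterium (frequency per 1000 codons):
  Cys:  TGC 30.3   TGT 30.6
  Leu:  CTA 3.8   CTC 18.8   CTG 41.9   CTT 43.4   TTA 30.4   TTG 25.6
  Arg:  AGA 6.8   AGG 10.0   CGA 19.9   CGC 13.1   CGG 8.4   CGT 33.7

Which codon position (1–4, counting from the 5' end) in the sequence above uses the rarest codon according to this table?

4

Codon 1 CTT (Leu): 43.4 per 1000.
Codon 2 TGC (Cys): 30.3 per 1000.
Codon 3 CGA (Arg): 19.9 per 1000.
Codon 4 AGG (Arg): 10.0 per 1000.
Lowest frequency is 10.0 at codon 4.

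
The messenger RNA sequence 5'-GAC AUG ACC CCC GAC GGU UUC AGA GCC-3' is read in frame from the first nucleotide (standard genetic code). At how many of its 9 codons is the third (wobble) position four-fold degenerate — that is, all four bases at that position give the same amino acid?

Codon 1 GAC (Asp): third position 2-fold.
Codon 2 AUG (Met): third position 1-fold.
Codon 3 ACC (Thr): third position 4-fold.
Codon 4 CCC (Pro): third position 4-fold.
Codon 5 GAC (Asp): third position 2-fold.
Codon 6 GGU (Gly): third position 4-fold.
Codon 7 UUC (Phe): third position 2-fold.
Codon 8 AGA (Arg): third position 2-fold.
Codon 9 GCC (Ala): third position 4-fold.
Four-fold degenerate third positions: 4.

4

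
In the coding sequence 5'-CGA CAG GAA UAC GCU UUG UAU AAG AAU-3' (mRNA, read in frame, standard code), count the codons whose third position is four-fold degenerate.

2

Codon 1 CGA (Arg): third position 4-fold.
Codon 2 CAG (Gln): third position 2-fold.
Codon 3 GAA (Glu): third position 2-fold.
Codon 4 UAC (Tyr): third position 2-fold.
Codon 5 GCU (Ala): third position 4-fold.
Codon 6 UUG (Leu): third position 2-fold.
Codon 7 UAU (Tyr): third position 2-fold.
Codon 8 AAG (Lys): third position 2-fold.
Codon 9 AAU (Asn): third position 2-fold.
Four-fold degenerate third positions: 2.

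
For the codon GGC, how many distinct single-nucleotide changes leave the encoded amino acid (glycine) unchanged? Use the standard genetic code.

Position 1: none → 0 synonymous.
Position 2: none → 0 synonymous.
Position 3: GGU, GGA, GGG → 3 synonymous.
Total: 0 + 0 + 3 = 3.

3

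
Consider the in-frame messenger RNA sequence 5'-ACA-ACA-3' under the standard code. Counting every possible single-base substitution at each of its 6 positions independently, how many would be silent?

6

Codon 1 (ACA, Thr): 3 synonymous substitutions.
Codon 2 (ACA, Thr): 3 synonymous substitutions.
Total: 3 + 3 = 6.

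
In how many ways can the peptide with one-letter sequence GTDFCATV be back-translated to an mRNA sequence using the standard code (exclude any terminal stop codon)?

Gly: 4 codons.
Thr: 4 codons.
Asp: 2 codons.
Phe: 2 codons.
Cys: 2 codons.
Ala: 4 codons.
Thr: 4 codons.
Val: 4 codons.
4 × 4 × 2 × 2 × 2 × 4 × 4 × 4 = 8192.

8192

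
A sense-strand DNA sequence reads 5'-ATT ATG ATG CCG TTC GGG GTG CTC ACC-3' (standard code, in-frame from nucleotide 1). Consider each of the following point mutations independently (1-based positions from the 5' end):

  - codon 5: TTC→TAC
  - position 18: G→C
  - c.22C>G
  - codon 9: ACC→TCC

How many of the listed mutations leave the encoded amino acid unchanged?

1

Codon 5: TTC (Phe) → TAC (Tyr) — missense.
Codon 6: GGG (Gly) → GGC (Gly) — synonymous.
Codon 8: CTC (Leu) → GTC (Val) — missense.
Codon 9: ACC (Thr) → TCC (Ser) — missense.
Synonymous: 1 of 4.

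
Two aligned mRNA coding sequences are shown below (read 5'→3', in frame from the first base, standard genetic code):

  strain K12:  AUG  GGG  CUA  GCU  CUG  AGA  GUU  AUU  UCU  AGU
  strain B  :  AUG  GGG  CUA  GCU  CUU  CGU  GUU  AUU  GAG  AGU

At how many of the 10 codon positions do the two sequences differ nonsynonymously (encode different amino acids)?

1

Codon 1: AUG Met / AUG Met — identical.
Codon 2: GGG Gly / GGG Gly — identical.
Codon 3: CUA Leu / CUA Leu — identical.
Codon 4: GCU Ala / GCU Ala — identical.
Codon 5: CUG Leu / CUU Leu — synonymous.
Codon 6: AGA Arg / CGU Arg — synonymous.
Codon 7: GUU Val / GUU Val — identical.
Codon 8: AUU Ile / AUU Ile — identical.
Codon 9: UCU Ser / GAG Glu — nonsynonymous.
Codon 10: AGU Ser / AGU Ser — identical.
Nonsynonymous differences: 1.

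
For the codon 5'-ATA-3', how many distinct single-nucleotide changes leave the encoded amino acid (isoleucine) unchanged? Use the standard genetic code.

Position 1: none → 0 synonymous.
Position 2: none → 0 synonymous.
Position 3: ATT, ATC → 2 synonymous.
Total: 0 + 0 + 2 = 2.

2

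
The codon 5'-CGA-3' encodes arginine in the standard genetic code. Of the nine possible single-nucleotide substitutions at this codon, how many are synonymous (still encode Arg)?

4

Position 1: AGA → 1 synonymous.
Position 2: none → 0 synonymous.
Position 3: CGU, CGC, CGG → 3 synonymous.
Total: 1 + 0 + 3 = 4.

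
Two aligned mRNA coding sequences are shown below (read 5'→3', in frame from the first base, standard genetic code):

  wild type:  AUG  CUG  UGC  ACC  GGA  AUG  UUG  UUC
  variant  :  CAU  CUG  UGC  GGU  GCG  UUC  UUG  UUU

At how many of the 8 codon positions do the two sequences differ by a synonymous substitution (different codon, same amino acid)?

Codon 1: AUG Met / CAU His — nonsynonymous.
Codon 2: CUG Leu / CUG Leu — identical.
Codon 3: UGC Cys / UGC Cys — identical.
Codon 4: ACC Thr / GGU Gly — nonsynonymous.
Codon 5: GGA Gly / GCG Ala — nonsynonymous.
Codon 6: AUG Met / UUC Phe — nonsynonymous.
Codon 7: UUG Leu / UUG Leu — identical.
Codon 8: UUC Phe / UUU Phe — synonymous.
Synonymous differences: 1.

1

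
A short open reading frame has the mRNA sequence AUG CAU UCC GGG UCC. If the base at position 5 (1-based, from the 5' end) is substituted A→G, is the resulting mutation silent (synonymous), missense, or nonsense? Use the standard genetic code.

missense

Position 5 falls in codon 2: CAU → His.
After the substitution the codon is CGU → Arg.
His ≠ Arg, so this is a missense mutation.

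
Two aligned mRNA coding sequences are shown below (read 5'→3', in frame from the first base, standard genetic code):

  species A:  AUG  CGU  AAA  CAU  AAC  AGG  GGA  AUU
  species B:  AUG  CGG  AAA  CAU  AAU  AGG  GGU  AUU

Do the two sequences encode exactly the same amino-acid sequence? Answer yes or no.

yes

Codon 1: AUG Met / AUG Met — identical.
Codon 2: CGU Arg / CGG Arg — synonymous.
Codon 3: AAA Lys / AAA Lys — identical.
Codon 4: CAU His / CAU His — identical.
Codon 5: AAC Asn / AAU Asn — synonymous.
Codon 6: AGG Arg / AGG Arg — identical.
Codon 7: GGA Gly / GGU Gly — synonymous.
Codon 8: AUU Ile / AUU Ile — identical.
Nonsynonymous differences: 0 → same protein.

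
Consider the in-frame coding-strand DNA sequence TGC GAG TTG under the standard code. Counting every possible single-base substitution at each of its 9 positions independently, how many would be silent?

Codon 1 (TGC, Cys): 1 synonymous substitution.
Codon 2 (GAG, Glu): 1 synonymous substitution.
Codon 3 (TTG, Leu): 2 synonymous substitutions.
Total: 1 + 1 + 2 = 4.

4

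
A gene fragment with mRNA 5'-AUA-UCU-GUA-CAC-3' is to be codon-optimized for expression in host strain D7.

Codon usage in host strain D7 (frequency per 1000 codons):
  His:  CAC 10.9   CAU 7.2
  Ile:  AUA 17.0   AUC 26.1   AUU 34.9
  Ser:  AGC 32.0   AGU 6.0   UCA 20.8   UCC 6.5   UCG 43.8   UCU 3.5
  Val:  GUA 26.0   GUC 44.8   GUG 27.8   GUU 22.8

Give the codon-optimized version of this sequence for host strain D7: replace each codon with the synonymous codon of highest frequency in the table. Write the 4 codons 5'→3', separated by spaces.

Codon 1 (Ile): best is AUU at 34.9.
Codon 2 (Ser): best is UCG at 43.8.
Codon 3 (Val): best is GUC at 44.8.
Codon 4 (His): best is CAC at 10.9.

AUU UCG GUC CAC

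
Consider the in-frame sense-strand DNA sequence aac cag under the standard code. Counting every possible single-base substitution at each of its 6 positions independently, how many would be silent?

Codon 1 (AAC, Asn): 1 synonymous substitution.
Codon 2 (CAG, Gln): 1 synonymous substitution.
Total: 1 + 1 = 2.

2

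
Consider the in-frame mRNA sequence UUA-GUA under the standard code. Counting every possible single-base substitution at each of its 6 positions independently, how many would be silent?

Codon 1 (UUA, Leu): 2 synonymous substitutions.
Codon 2 (GUA, Val): 3 synonymous substitutions.
Total: 2 + 3 = 5.

5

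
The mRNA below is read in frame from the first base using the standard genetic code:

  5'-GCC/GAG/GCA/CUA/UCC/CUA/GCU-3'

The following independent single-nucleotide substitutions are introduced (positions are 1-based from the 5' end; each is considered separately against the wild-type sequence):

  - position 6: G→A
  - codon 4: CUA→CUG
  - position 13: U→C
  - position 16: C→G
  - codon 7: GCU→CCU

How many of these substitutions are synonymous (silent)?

2

Codon 2: GAG (Glu) → GAA (Glu) — synonymous.
Codon 4: CUA (Leu) → CUG (Leu) — synonymous.
Codon 5: UCC (Ser) → CCC (Pro) — missense.
Codon 6: CUA (Leu) → GUA (Val) — missense.
Codon 7: GCU (Ala) → CCU (Pro) — missense.
Synonymous: 2 of 5.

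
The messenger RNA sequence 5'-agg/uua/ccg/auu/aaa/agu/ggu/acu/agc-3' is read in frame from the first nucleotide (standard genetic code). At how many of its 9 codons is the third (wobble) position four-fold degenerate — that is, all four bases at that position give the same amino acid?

Codon 1 AGG (Arg): third position 2-fold.
Codon 2 UUA (Leu): third position 2-fold.
Codon 3 CCG (Pro): third position 4-fold.
Codon 4 AUU (Ile): third position 3-fold.
Codon 5 AAA (Lys): third position 2-fold.
Codon 6 AGU (Ser): third position 2-fold.
Codon 7 GGU (Gly): third position 4-fold.
Codon 8 ACU (Thr): third position 4-fold.
Codon 9 AGC (Ser): third position 2-fold.
Four-fold degenerate third positions: 3.

3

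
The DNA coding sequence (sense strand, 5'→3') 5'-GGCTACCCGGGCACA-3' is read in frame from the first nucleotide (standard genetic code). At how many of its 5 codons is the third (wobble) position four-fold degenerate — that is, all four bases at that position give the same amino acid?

4

Codon 1 GGC (Gly): third position 4-fold.
Codon 2 TAC (Tyr): third position 2-fold.
Codon 3 CCG (Pro): third position 4-fold.
Codon 4 GGC (Gly): third position 4-fold.
Codon 5 ACA (Thr): third position 4-fold.
Four-fold degenerate third positions: 4.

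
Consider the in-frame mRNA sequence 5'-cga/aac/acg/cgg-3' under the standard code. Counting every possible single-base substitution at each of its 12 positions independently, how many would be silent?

12

Codon 1 (CGA, Arg): 4 synonymous substitutions.
Codon 2 (AAC, Asn): 1 synonymous substitution.
Codon 3 (ACG, Thr): 3 synonymous substitutions.
Codon 4 (CGG, Arg): 4 synonymous substitutions.
Total: 4 + 1 + 3 + 4 = 12.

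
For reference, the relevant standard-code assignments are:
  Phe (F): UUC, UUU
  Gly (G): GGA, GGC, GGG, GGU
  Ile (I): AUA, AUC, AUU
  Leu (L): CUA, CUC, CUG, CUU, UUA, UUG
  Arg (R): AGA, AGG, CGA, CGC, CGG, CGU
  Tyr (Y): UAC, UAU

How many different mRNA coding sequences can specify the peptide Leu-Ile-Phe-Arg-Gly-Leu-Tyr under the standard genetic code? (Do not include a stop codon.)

Leu: 6 codons.
Ile: 3 codons.
Phe: 2 codons.
Arg: 6 codons.
Gly: 4 codons.
Leu: 6 codons.
Tyr: 2 codons.
6 × 3 × 2 × 6 × 4 × 6 × 2 = 10368.

10368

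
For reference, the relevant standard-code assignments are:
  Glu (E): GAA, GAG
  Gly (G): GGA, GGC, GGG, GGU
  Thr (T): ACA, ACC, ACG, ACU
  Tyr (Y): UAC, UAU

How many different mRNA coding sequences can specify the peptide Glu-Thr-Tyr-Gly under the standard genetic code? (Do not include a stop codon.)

64

Glu: 2 codons.
Thr: 4 codons.
Tyr: 2 codons.
Gly: 4 codons.
2 × 4 × 2 × 4 = 64.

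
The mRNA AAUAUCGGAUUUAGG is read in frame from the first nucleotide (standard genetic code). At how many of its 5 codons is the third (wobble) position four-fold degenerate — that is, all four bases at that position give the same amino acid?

1

Codon 1 AAU (Asn): third position 2-fold.
Codon 2 AUC (Ile): third position 3-fold.
Codon 3 GGA (Gly): third position 4-fold.
Codon 4 UUU (Phe): third position 2-fold.
Codon 5 AGG (Arg): third position 2-fold.
Four-fold degenerate third positions: 1.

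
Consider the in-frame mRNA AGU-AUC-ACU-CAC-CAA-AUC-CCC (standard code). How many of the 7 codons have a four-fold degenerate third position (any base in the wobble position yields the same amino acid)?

Codon 1 AGU (Ser): third position 2-fold.
Codon 2 AUC (Ile): third position 3-fold.
Codon 3 ACU (Thr): third position 4-fold.
Codon 4 CAC (His): third position 2-fold.
Codon 5 CAA (Gln): third position 2-fold.
Codon 6 AUC (Ile): third position 3-fold.
Codon 7 CCC (Pro): third position 4-fold.
Four-fold degenerate third positions: 2.

2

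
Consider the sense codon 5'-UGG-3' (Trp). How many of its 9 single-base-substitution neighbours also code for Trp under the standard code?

Position 1: none → 0 synonymous.
Position 2: none → 0 synonymous.
Position 3: none → 0 synonymous.
Total: 0 + 0 + 0 = 0.

0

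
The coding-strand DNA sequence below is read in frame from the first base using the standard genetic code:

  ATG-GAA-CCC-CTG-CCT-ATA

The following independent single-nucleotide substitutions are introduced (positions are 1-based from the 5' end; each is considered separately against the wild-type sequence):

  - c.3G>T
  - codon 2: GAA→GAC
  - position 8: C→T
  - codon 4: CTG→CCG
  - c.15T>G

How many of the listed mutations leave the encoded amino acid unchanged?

1

Codon 1: ATG (Met) → ATT (Ile) — missense.
Codon 2: GAA (Glu) → GAC (Asp) — missense.
Codon 3: CCC (Pro) → CTC (Leu) — missense.
Codon 4: CTG (Leu) → CCG (Pro) — missense.
Codon 5: CCT (Pro) → CCG (Pro) — synonymous.
Synonymous: 1 of 5.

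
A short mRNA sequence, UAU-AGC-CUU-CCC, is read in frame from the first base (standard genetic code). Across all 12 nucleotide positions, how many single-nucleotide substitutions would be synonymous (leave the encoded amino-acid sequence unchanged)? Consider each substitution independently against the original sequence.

Codon 1 (UAU, Tyr): 1 synonymous substitution.
Codon 2 (AGC, Ser): 1 synonymous substitution.
Codon 3 (CUU, Leu): 3 synonymous substitutions.
Codon 4 (CCC, Pro): 3 synonymous substitutions.
Total: 1 + 1 + 3 + 3 = 8.

8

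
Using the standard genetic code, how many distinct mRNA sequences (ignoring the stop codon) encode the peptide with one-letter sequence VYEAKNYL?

3072

Val: 4 codons.
Tyr: 2 codons.
Glu: 2 codons.
Ala: 4 codons.
Lys: 2 codons.
Asn: 2 codons.
Tyr: 2 codons.
Leu: 6 codons.
4 × 2 × 2 × 4 × 2 × 2 × 2 × 6 = 3072.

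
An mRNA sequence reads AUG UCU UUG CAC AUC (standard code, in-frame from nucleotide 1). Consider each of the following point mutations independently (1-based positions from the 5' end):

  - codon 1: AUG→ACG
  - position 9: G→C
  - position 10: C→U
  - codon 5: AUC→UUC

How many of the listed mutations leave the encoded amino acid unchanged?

Codon 1: AUG (Met) → ACG (Thr) — missense.
Codon 3: UUG (Leu) → UUC (Phe) — missense.
Codon 4: CAC (His) → UAC (Tyr) — missense.
Codon 5: AUC (Ile) → UUC (Phe) — missense.
Synonymous: 0 of 4.

0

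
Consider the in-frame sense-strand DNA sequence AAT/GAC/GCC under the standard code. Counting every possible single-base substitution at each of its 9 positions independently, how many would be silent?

5

Codon 1 (AAT, Asn): 1 synonymous substitution.
Codon 2 (GAC, Asp): 1 synonymous substitution.
Codon 3 (GCC, Ala): 3 synonymous substitutions.
Total: 1 + 1 + 3 = 5.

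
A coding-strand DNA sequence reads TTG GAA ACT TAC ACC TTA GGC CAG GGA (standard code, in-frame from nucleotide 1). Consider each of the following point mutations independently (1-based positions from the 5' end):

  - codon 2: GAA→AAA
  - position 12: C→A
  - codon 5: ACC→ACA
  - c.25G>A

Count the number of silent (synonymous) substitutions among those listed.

1

Codon 2: GAA (Glu) → AAA (Lys) — missense.
Codon 4: TAC (Tyr) → TAA (Stop) — nonsense.
Codon 5: ACC (Thr) → ACA (Thr) — synonymous.
Codon 9: GGA (Gly) → AGA (Arg) — missense.
Synonymous: 1 of 4.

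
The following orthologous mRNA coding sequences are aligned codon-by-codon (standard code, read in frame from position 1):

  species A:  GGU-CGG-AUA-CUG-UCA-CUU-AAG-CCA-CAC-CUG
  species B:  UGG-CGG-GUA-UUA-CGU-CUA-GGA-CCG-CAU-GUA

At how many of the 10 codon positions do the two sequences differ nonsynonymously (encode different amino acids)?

5

Codon 1: GGU Gly / UGG Trp — nonsynonymous.
Codon 2: CGG Arg / CGG Arg — identical.
Codon 3: AUA Ile / GUA Val — nonsynonymous.
Codon 4: CUG Leu / UUA Leu — synonymous.
Codon 5: UCA Ser / CGU Arg — nonsynonymous.
Codon 6: CUU Leu / CUA Leu — synonymous.
Codon 7: AAG Lys / GGA Gly — nonsynonymous.
Codon 8: CCA Pro / CCG Pro — synonymous.
Codon 9: CAC His / CAU His — synonymous.
Codon 10: CUG Leu / GUA Val — nonsynonymous.
Nonsynonymous differences: 5.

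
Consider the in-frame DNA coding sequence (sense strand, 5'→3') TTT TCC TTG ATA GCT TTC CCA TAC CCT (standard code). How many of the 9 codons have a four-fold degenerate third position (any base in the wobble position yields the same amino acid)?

4

Codon 1 TTT (Phe): third position 2-fold.
Codon 2 TCC (Ser): third position 4-fold.
Codon 3 TTG (Leu): third position 2-fold.
Codon 4 ATA (Ile): third position 3-fold.
Codon 5 GCT (Ala): third position 4-fold.
Codon 6 TTC (Phe): third position 2-fold.
Codon 7 CCA (Pro): third position 4-fold.
Codon 8 TAC (Tyr): third position 2-fold.
Codon 9 CCT (Pro): third position 4-fold.
Four-fold degenerate third positions: 4.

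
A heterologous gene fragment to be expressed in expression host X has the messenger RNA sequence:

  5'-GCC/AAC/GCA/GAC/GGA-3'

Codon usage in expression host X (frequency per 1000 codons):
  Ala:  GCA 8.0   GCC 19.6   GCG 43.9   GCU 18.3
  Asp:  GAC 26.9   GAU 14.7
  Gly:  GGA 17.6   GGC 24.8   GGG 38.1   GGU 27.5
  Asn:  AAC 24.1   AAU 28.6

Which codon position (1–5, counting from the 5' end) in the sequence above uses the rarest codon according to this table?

Codon 1 GCC (Ala): 19.6 per 1000.
Codon 2 AAC (Asn): 24.1 per 1000.
Codon 3 GCA (Ala): 8.0 per 1000.
Codon 4 GAC (Asp): 26.9 per 1000.
Codon 5 GGA (Gly): 17.6 per 1000.
Lowest frequency is 8.0 at codon 3.

3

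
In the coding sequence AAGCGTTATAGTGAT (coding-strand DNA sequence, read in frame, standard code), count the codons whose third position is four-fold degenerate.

Codon 1 AAG (Lys): third position 2-fold.
Codon 2 CGT (Arg): third position 4-fold.
Codon 3 TAT (Tyr): third position 2-fold.
Codon 4 AGT (Ser): third position 2-fold.
Codon 5 GAT (Asp): third position 2-fold.
Four-fold degenerate third positions: 1.

1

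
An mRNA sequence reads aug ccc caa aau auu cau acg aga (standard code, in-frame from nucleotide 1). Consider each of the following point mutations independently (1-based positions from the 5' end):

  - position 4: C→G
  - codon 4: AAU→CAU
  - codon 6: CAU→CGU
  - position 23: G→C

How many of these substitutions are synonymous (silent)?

0

Codon 2: CCC (Pro) → GCC (Ala) — missense.
Codon 4: AAU (Asn) → CAU (His) — missense.
Codon 6: CAU (His) → CGU (Arg) — missense.
Codon 8: AGA (Arg) → ACA (Thr) — missense.
Synonymous: 0 of 4.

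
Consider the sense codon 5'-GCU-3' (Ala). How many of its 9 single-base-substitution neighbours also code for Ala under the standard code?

Position 1: none → 0 synonymous.
Position 2: none → 0 synonymous.
Position 3: GCC, GCA, GCG → 3 synonymous.
Total: 0 + 0 + 3 = 3.

3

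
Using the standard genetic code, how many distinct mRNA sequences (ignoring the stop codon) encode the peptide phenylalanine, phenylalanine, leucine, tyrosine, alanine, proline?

Phe: 2 codons.
Phe: 2 codons.
Leu: 6 codons.
Tyr: 2 codons.
Ala: 4 codons.
Pro: 4 codons.
2 × 2 × 6 × 2 × 4 × 4 = 768.

768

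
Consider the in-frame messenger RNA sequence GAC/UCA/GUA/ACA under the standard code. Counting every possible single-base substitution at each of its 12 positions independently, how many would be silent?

10

Codon 1 (GAC, Asp): 1 synonymous substitution.
Codon 2 (UCA, Ser): 3 synonymous substitutions.
Codon 3 (GUA, Val): 3 synonymous substitutions.
Codon 4 (ACA, Thr): 3 synonymous substitutions.
Total: 1 + 3 + 3 + 3 = 10.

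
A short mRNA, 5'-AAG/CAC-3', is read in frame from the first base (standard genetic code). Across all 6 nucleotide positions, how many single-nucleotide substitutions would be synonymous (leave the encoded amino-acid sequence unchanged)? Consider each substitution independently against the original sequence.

2

Codon 1 (AAG, Lys): 1 synonymous substitution.
Codon 2 (CAC, His): 1 synonymous substitution.
Total: 1 + 1 = 2.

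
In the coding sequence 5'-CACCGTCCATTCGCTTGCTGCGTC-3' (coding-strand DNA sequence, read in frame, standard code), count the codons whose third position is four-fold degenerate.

Codon 1 CAC (His): third position 2-fold.
Codon 2 CGT (Arg): third position 4-fold.
Codon 3 CCA (Pro): third position 4-fold.
Codon 4 TTC (Phe): third position 2-fold.
Codon 5 GCT (Ala): third position 4-fold.
Codon 6 TGC (Cys): third position 2-fold.
Codon 7 TGC (Cys): third position 2-fold.
Codon 8 GTC (Val): third position 4-fold.
Four-fold degenerate third positions: 4.

4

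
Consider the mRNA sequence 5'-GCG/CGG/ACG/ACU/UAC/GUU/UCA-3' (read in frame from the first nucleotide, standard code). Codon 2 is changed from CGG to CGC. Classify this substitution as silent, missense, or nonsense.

Position 6 falls in codon 2: CGG → Arg.
After the substitution the codon is CGC → Arg.
Both encode Arg, so the change is synonymous.

silent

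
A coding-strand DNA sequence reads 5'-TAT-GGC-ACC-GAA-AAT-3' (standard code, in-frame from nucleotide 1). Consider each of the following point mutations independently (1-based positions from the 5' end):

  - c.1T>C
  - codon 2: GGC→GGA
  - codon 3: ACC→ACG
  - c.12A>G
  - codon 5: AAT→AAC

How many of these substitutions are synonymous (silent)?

4

Codon 1: TAT (Tyr) → CAT (His) — missense.
Codon 2: GGC (Gly) → GGA (Gly) — synonymous.
Codon 3: ACC (Thr) → ACG (Thr) — synonymous.
Codon 4: GAA (Glu) → GAG (Glu) — synonymous.
Codon 5: AAT (Asn) → AAC (Asn) — synonymous.
Synonymous: 4 of 5.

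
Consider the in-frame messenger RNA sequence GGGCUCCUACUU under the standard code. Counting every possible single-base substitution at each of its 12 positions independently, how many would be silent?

13

Codon 1 (GGG, Gly): 3 synonymous substitutions.
Codon 2 (CUC, Leu): 3 synonymous substitutions.
Codon 3 (CUA, Leu): 4 synonymous substitutions.
Codon 4 (CUU, Leu): 3 synonymous substitutions.
Total: 3 + 3 + 4 + 3 = 13.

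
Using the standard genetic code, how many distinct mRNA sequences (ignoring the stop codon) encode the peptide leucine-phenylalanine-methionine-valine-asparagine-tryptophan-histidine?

192

Leu: 6 codons.
Phe: 2 codons.
Met: 1 codon.
Val: 4 codons.
Asn: 2 codons.
Trp: 1 codon.
His: 2 codons.
6 × 2 × 1 × 4 × 2 × 1 × 2 = 192.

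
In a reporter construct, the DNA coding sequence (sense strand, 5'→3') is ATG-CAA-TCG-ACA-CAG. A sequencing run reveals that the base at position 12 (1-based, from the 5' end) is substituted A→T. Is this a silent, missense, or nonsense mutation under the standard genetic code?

Position 12 falls in codon 4: ACA → Thr.
After the substitution the codon is ACT → Thr.
Both encode Thr, so the change is synonymous.

silent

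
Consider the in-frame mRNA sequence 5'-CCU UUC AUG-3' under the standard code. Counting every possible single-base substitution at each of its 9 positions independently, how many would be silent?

Codon 1 (CCU, Pro): 3 synonymous substitutions.
Codon 2 (UUC, Phe): 1 synonymous substitution.
Codon 3 (AUG, Met): 0 synonymous substitutions.
Total: 3 + 1 + 0 = 4.

4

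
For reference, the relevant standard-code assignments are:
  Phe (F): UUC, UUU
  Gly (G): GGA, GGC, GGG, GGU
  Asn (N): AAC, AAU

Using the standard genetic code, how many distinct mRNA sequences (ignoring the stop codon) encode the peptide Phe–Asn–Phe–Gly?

Phe: 2 codons.
Asn: 2 codons.
Phe: 2 codons.
Gly: 4 codons.
2 × 2 × 2 × 4 = 32.

32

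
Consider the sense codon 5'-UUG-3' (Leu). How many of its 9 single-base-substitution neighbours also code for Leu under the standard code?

Position 1: CUG → 1 synonymous.
Position 2: none → 0 synonymous.
Position 3: UUA → 1 synonymous.
Total: 1 + 0 + 1 = 2.

2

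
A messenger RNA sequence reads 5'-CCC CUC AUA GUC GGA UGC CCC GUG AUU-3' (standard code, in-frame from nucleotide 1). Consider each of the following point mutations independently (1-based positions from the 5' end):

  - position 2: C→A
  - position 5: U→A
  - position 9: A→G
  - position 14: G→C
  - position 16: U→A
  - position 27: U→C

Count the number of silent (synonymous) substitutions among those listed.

1

Codon 1: CCC (Pro) → CAC (His) — missense.
Codon 2: CUC (Leu) → CAC (His) — missense.
Codon 3: AUA (Ile) → AUG (Met) — missense.
Codon 5: GGA (Gly) → GCA (Ala) — missense.
Codon 6: UGC (Cys) → AGC (Ser) — missense.
Codon 9: AUU (Ile) → AUC (Ile) — synonymous.
Synonymous: 1 of 6.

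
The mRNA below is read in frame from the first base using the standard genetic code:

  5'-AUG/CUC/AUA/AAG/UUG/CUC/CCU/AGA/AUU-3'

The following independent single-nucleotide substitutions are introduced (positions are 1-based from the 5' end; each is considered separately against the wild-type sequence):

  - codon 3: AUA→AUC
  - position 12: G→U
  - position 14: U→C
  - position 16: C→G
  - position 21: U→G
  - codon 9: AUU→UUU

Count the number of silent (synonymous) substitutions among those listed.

2

Codon 3: AUA (Ile) → AUC (Ile) — synonymous.
Codon 4: AAG (Lys) → AAU (Asn) — missense.
Codon 5: UUG (Leu) → UCG (Ser) — missense.
Codon 6: CUC (Leu) → GUC (Val) — missense.
Codon 7: CCU (Pro) → CCG (Pro) — synonymous.
Codon 9: AUU (Ile) → UUU (Phe) — missense.
Synonymous: 2 of 6.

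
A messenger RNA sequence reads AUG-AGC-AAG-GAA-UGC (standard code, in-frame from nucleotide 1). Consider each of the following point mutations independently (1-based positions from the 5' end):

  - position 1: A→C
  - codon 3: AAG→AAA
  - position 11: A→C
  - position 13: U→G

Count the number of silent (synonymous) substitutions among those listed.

1

Codon 1: AUG (Met) → CUG (Leu) — missense.
Codon 3: AAG (Lys) → AAA (Lys) — synonymous.
Codon 4: GAA (Glu) → GCA (Ala) — missense.
Codon 5: UGC (Cys) → GGC (Gly) — missense.
Synonymous: 1 of 4.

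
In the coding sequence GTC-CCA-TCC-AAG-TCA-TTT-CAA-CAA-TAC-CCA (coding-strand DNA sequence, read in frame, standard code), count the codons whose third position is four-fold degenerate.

Codon 1 GTC (Val): third position 4-fold.
Codon 2 CCA (Pro): third position 4-fold.
Codon 3 TCC (Ser): third position 4-fold.
Codon 4 AAG (Lys): third position 2-fold.
Codon 5 TCA (Ser): third position 4-fold.
Codon 6 TTT (Phe): third position 2-fold.
Codon 7 CAA (Gln): third position 2-fold.
Codon 8 CAA (Gln): third position 2-fold.
Codon 9 TAC (Tyr): third position 2-fold.
Codon 10 CCA (Pro): third position 4-fold.
Four-fold degenerate third positions: 5.

5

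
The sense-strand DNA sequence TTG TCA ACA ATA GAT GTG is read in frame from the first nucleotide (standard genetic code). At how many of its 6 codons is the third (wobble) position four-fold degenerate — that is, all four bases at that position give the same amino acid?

3

Codon 1 TTG (Leu): third position 2-fold.
Codon 2 TCA (Ser): third position 4-fold.
Codon 3 ACA (Thr): third position 4-fold.
Codon 4 ATA (Ile): third position 3-fold.
Codon 5 GAT (Asp): third position 2-fold.
Codon 6 GTG (Val): third position 4-fold.
Four-fold degenerate third positions: 3.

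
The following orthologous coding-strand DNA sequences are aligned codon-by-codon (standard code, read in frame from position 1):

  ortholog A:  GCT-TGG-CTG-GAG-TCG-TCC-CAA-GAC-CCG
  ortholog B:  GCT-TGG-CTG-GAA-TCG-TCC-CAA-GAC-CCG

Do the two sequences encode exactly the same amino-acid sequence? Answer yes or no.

yes

Codon 1: GCT Ala / GCT Ala — identical.
Codon 2: TGG Trp / TGG Trp — identical.
Codon 3: CTG Leu / CTG Leu — identical.
Codon 4: GAG Glu / GAA Glu — synonymous.
Codon 5: TCG Ser / TCG Ser — identical.
Codon 6: TCC Ser / TCC Ser — identical.
Codon 7: CAA Gln / CAA Gln — identical.
Codon 8: GAC Asp / GAC Asp — identical.
Codon 9: CCG Pro / CCG Pro — identical.
Nonsynonymous differences: 0 → same protein.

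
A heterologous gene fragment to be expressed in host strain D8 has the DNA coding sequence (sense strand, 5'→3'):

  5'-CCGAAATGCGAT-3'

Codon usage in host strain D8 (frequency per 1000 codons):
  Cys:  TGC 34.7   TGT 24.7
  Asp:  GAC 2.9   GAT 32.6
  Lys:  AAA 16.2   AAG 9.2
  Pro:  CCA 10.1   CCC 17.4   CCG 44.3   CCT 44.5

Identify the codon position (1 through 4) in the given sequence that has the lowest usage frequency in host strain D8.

2

Codon 1 CCG (Pro): 44.3 per 1000.
Codon 2 AAA (Lys): 16.2 per 1000.
Codon 3 TGC (Cys): 34.7 per 1000.
Codon 4 GAT (Asp): 32.6 per 1000.
Lowest frequency is 16.2 at codon 2.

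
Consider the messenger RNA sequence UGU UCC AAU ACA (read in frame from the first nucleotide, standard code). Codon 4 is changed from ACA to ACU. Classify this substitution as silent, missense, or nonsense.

silent

Position 12 falls in codon 4: ACA → Thr.
After the substitution the codon is ACU → Thr.
Both encode Thr, so the change is synonymous.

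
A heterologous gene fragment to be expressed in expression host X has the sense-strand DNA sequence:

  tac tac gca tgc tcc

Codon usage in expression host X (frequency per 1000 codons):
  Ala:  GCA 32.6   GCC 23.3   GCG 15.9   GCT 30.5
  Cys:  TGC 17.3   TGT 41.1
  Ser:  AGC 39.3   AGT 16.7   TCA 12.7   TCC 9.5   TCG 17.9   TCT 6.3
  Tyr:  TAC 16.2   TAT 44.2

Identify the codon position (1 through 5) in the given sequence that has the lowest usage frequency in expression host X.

5

Codon 1 TAC (Tyr): 16.2 per 1000.
Codon 2 TAC (Tyr): 16.2 per 1000.
Codon 3 GCA (Ala): 32.6 per 1000.
Codon 4 TGC (Cys): 17.3 per 1000.
Codon 5 TCC (Ser): 9.5 per 1000.
Lowest frequency is 9.5 at codon 5.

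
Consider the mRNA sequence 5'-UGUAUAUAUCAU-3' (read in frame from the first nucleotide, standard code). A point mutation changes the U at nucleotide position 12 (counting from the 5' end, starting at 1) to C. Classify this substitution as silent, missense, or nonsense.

silent

Position 12 falls in codon 4: CAU → His.
After the substitution the codon is CAC → His.
Both encode His, so the change is synonymous.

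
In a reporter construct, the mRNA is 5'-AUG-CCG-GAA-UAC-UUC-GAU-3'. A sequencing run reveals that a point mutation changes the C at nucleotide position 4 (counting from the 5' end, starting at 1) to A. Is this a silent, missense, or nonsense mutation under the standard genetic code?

Position 4 falls in codon 2: CCG → Pro.
After the substitution the codon is ACG → Thr.
Pro ≠ Thr, so this is a missense mutation.

missense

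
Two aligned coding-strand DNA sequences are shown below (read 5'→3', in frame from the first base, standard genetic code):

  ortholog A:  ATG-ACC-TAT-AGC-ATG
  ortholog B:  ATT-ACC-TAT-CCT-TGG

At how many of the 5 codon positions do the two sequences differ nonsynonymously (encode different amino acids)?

Codon 1: ATG Met / ATT Ile — nonsynonymous.
Codon 2: ACC Thr / ACC Thr — identical.
Codon 3: TAT Tyr / TAT Tyr — identical.
Codon 4: AGC Ser / CCT Pro — nonsynonymous.
Codon 5: ATG Met / TGG Trp — nonsynonymous.
Nonsynonymous differences: 3.

3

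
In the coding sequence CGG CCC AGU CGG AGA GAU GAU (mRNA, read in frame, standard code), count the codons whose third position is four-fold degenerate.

Codon 1 CGG (Arg): third position 4-fold.
Codon 2 CCC (Pro): third position 4-fold.
Codon 3 AGU (Ser): third position 2-fold.
Codon 4 CGG (Arg): third position 4-fold.
Codon 5 AGA (Arg): third position 2-fold.
Codon 6 GAU (Asp): third position 2-fold.
Codon 7 GAU (Asp): third position 2-fold.
Four-fold degenerate third positions: 3.

3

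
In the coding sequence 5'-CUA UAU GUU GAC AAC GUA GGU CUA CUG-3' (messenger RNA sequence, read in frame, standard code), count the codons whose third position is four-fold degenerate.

Codon 1 CUA (Leu): third position 4-fold.
Codon 2 UAU (Tyr): third position 2-fold.
Codon 3 GUU (Val): third position 4-fold.
Codon 4 GAC (Asp): third position 2-fold.
Codon 5 AAC (Asn): third position 2-fold.
Codon 6 GUA (Val): third position 4-fold.
Codon 7 GGU (Gly): third position 4-fold.
Codon 8 CUA (Leu): third position 4-fold.
Codon 9 CUG (Leu): third position 4-fold.
Four-fold degenerate third positions: 6.

6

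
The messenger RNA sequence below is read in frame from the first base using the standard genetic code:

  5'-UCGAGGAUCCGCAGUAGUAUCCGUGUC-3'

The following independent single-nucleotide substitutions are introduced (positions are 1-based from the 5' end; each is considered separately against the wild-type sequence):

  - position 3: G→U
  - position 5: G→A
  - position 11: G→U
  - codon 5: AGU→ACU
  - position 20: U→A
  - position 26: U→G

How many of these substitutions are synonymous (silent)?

1

Codon 1: UCG (Ser) → UCU (Ser) — synonymous.
Codon 2: AGG (Arg) → AAG (Lys) — missense.
Codon 4: CGC (Arg) → CUC (Leu) — missense.
Codon 5: AGU (Ser) → ACU (Thr) — missense.
Codon 7: AUC (Ile) → AAC (Asn) — missense.
Codon 9: GUC (Val) → GGC (Gly) — missense.
Synonymous: 1 of 6.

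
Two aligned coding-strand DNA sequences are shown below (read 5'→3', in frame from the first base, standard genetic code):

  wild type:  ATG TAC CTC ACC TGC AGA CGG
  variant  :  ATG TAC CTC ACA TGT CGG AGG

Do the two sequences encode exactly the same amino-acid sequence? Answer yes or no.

yes

Codon 1: ATG Met / ATG Met — identical.
Codon 2: TAC Tyr / TAC Tyr — identical.
Codon 3: CTC Leu / CTC Leu — identical.
Codon 4: ACC Thr / ACA Thr — synonymous.
Codon 5: TGC Cys / TGT Cys — synonymous.
Codon 6: AGA Arg / CGG Arg — synonymous.
Codon 7: CGG Arg / AGG Arg — synonymous.
Nonsynonymous differences: 0 → same protein.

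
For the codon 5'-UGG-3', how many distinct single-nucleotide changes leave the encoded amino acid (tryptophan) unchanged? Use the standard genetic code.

Position 1: none → 0 synonymous.
Position 2: none → 0 synonymous.
Position 3: none → 0 synonymous.
Total: 0 + 0 + 0 = 0.

0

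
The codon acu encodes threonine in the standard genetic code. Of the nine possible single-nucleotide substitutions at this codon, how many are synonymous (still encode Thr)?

Position 1: none → 0 synonymous.
Position 2: none → 0 synonymous.
Position 3: ACC, ACA, ACG → 3 synonymous.
Total: 0 + 0 + 3 = 3.

3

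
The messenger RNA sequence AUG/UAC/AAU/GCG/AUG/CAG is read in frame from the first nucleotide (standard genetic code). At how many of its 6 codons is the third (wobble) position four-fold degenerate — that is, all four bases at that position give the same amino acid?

Codon 1 AUG (Met): third position 1-fold.
Codon 2 UAC (Tyr): third position 2-fold.
Codon 3 AAU (Asn): third position 2-fold.
Codon 4 GCG (Ala): third position 4-fold.
Codon 5 AUG (Met): third position 1-fold.
Codon 6 CAG (Gln): third position 2-fold.
Four-fold degenerate third positions: 1.

1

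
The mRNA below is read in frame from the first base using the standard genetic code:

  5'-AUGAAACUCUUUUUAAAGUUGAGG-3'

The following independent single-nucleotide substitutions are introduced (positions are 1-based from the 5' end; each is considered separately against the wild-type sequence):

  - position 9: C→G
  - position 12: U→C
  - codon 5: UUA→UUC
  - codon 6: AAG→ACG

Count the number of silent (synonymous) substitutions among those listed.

Codon 3: CUC (Leu) → CUG (Leu) — synonymous.
Codon 4: UUU (Phe) → UUC (Phe) — synonymous.
Codon 5: UUA (Leu) → UUC (Phe) — missense.
Codon 6: AAG (Lys) → ACG (Thr) — missense.
Synonymous: 2 of 4.

2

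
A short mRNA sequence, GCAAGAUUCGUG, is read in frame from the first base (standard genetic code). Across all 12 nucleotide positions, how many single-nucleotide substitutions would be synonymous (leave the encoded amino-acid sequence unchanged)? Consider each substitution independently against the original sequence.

9

Codon 1 (GCA, Ala): 3 synonymous substitutions.
Codon 2 (AGA, Arg): 2 synonymous substitutions.
Codon 3 (UUC, Phe): 1 synonymous substitution.
Codon 4 (GUG, Val): 3 synonymous substitutions.
Total: 3 + 2 + 1 + 3 = 9.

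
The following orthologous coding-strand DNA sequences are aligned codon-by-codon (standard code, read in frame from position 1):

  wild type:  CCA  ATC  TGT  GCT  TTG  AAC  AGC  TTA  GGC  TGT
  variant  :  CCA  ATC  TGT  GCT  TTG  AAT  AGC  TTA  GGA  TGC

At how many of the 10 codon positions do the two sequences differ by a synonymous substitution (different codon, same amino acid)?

Codon 1: CCA Pro / CCA Pro — identical.
Codon 2: ATC Ile / ATC Ile — identical.
Codon 3: TGT Cys / TGT Cys — identical.
Codon 4: GCT Ala / GCT Ala — identical.
Codon 5: TTG Leu / TTG Leu — identical.
Codon 6: AAC Asn / AAT Asn — synonymous.
Codon 7: AGC Ser / AGC Ser — identical.
Codon 8: TTA Leu / TTA Leu — identical.
Codon 9: GGC Gly / GGA Gly — synonymous.
Codon 10: TGT Cys / TGC Cys — synonymous.
Synonymous differences: 3.

3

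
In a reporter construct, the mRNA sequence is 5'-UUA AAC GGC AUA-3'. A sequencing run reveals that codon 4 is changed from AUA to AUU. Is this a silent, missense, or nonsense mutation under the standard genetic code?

silent

Position 12 falls in codon 4: AUA → Ile.
After the substitution the codon is AUU → Ile.
Both encode Ile, so the change is synonymous.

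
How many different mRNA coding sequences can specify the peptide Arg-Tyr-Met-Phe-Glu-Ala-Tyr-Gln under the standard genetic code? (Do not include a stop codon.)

Arg: 6 codons.
Tyr: 2 codons.
Met: 1 codon.
Phe: 2 codons.
Glu: 2 codons.
Ala: 4 codons.
Tyr: 2 codons.
Gln: 2 codons.
6 × 2 × 1 × 2 × 2 × 4 × 2 × 2 = 768.

768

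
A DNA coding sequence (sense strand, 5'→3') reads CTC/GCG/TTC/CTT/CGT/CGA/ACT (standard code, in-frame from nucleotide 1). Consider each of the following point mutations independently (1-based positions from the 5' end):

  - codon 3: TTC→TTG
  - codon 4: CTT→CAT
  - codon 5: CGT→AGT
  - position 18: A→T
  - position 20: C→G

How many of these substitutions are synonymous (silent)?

1

Codon 3: TTC (Phe) → TTG (Leu) — missense.
Codon 4: CTT (Leu) → CAT (His) — missense.
Codon 5: CGT (Arg) → AGT (Ser) — missense.
Codon 6: CGA (Arg) → CGT (Arg) — synonymous.
Codon 7: ACT (Thr) → AGT (Ser) — missense.
Synonymous: 1 of 5.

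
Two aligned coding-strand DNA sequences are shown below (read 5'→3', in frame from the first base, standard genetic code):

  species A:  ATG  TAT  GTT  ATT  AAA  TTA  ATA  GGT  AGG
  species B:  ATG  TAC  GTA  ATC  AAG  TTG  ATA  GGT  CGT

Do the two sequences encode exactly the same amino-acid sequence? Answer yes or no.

yes

Codon 1: ATG Met / ATG Met — identical.
Codon 2: TAT Tyr / TAC Tyr — synonymous.
Codon 3: GTT Val / GTA Val — synonymous.
Codon 4: ATT Ile / ATC Ile — synonymous.
Codon 5: AAA Lys / AAG Lys — synonymous.
Codon 6: TTA Leu / TTG Leu — synonymous.
Codon 7: ATA Ile / ATA Ile — identical.
Codon 8: GGT Gly / GGT Gly — identical.
Codon 9: AGG Arg / CGT Arg — synonymous.
Nonsynonymous differences: 0 → same protein.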